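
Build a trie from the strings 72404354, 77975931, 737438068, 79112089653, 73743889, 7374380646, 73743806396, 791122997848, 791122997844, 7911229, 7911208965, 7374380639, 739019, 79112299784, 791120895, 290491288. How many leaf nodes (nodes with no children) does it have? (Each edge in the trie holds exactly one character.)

12

Leaves are exactly the stored words that no other stored word extends.
Those words: "290491288", "72404354", "73743806396", "7374380646", "737438068", "73743889", "739019", "77975931", "791120895", "79112089653", "791122997844", "791122997848"
Leaf count: 12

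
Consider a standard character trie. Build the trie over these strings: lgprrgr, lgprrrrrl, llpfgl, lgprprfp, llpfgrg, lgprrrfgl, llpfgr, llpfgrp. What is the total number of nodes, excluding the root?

26

For each word, the new-node count is its length minus the longest prefix already in the trie:
  "lgprrgr" → 7 new (l, g, p, r, r, g, r)
  "lgprrrrrl" → prefix "lgprr" already present; 4 new (r, r, r, l)
  "llpfgl" → prefix "l" already present; 5 new (l, p, f, g, l)
  "lgprprfp" → prefix "lgpr" already present; 4 new (p, r, f, p)
  "llpfgrg" → prefix "llpfg" already present; 2 new (r, g)
  "lgprrrfgl" → prefix "lgprrr" already present; 3 new (f, g, l)
  "llpfgr" → prefix "llpfgr" already present; 0 new (none)
  "llpfgrp" → prefix "llpfgr" already present; 1 new (p)
Total nodes = 7 + 4 + 5 + 4 + 2 + 3 + 0 + 1 = 26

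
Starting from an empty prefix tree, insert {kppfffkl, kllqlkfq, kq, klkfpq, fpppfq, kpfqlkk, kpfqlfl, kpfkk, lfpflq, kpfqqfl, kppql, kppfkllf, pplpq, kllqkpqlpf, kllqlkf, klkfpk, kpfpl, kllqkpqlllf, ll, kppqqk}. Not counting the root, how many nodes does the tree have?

70

Insert word by word; a character creates a node only if that edge doesn't already exist:
  "kppfffkl" → 8 new (k, p, p, f, f, f, k, l)
  "kllqlkfq" → prefix "k" already present; 7 new (l, l, q, l, k, f, q)
  "kq" → prefix "k" already present; 1 new (q)
  "klkfpq" → prefix "kl" already present; 4 new (k, f, p, q)
  "fpppfq" → 6 new (f, p, p, p, f, q)
  "kpfqlkk" → prefix "kp" already present; 5 new (f, q, l, k, k)
  "kpfqlfl" → prefix "kpfql" already present; 2 new (f, l)
  "kpfkk" → prefix "kpf" already present; 2 new (k, k)
  "lfpflq" → 6 new (l, f, p, f, l, q)
  "kpfqqfl" → prefix "kpfq" already present; 3 new (q, f, l)
  "kppql" → prefix "kpp" already present; 2 new (q, l)
  "kppfkllf" → prefix "kppf" already present; 4 new (k, l, l, f)
  "pplpq" → 5 new (p, p, l, p, q)
  "kllqkpqlpf" → prefix "kllq" already present; 6 new (k, p, q, l, p, f)
  "kllqlkf" → prefix "kllqlkf" already present; 0 new (none)
  "klkfpk" → prefix "klkfp" already present; 1 new (k)
  "kpfpl" → prefix "kpf" already present; 2 new (p, l)
  "kllqkpqlllf" → prefix "kllqkpql" already present; 3 new (l, l, f)
  "ll" → prefix "l" already present; 1 new (l)
  "kppqqk" → prefix "kppq" already present; 2 new (q, k)
Total nodes = 8 + 7 + 1 + 4 + 6 + 5 + 2 + 2 + 6 + 3 + 2 + 4 + 5 + 6 + 0 + 1 + 2 + 3 + 1 + 2 = 70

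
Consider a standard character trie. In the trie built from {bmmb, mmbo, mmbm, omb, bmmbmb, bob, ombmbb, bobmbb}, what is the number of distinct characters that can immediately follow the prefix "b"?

The children of the "b" node are the distinct next characters among strings starting with "b".
Characters that immediately follow "b" among the stored strings: {m, o}.
That node has 2 child edges.

2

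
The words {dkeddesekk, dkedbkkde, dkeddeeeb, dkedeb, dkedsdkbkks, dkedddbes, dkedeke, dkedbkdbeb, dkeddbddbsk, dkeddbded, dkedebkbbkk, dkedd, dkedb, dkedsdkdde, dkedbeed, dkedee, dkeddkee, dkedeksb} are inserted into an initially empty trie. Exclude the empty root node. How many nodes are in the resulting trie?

Count nodes per top-level branch (shared prefixes stored once):
  'd'-branch (dkedb, dkedbeed, dkedbkdbeb, dkedbkkde, dkedd, dkeddbddbsk, dkeddbded, dkedddbes, dkeddeeeb, dkeddesekk, dkeddkee, dkedeb, dkedebkbbkk, dkedee, dkedeke, dkedeksb, dkedsdkbkks, dkedsdkdde): 62 nodes
Sum: 62

62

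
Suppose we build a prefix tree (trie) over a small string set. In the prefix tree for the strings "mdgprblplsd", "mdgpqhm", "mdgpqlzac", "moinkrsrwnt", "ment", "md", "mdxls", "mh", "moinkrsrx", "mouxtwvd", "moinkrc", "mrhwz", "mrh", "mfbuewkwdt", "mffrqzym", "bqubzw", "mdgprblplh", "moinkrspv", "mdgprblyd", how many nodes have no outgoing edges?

Leaves are exactly the stored words that no other stored word extends.
Those words: "bqubzw", "mdgpqhm", "mdgpqlzac", "mdgprblplh", "mdgprblplsd", "mdgprblyd", "mdxls", "ment", "mfbuewkwdt", "mffrqzym", "mh", "moinkrc", "moinkrspv", "moinkrsrwnt", "moinkrsrx", "mouxtwvd", "mrhwz"
Leaf count: 17

17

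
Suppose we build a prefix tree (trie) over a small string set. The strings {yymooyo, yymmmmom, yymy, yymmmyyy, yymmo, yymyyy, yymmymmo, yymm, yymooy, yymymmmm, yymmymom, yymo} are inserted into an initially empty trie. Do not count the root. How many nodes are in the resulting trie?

Trie structure (* marks end of a word):
(root)
└─ y
   └─ y
      └─ m
         ├─ m *
         │  ├─ m
         │  │  ├─ m
         │  │  │  └─ o
         │  │  │     └─ m *
         │  │  └─ y
         │  │     └─ y
         │  │        └─ y *
         │  ├─ o *
         │  └─ y
         │     └─ m
         │        ├─ m
         │        │  └─ o *
         │        └─ o
         │           └─ m *
         ├─ o *
         │  └─ o
         │     └─ y *
         │        └─ o *
         └─ y *
            ├─ m
            │  └─ m
            │     └─ m
            │        └─ m *
            └─ y
               └─ y *
Counting every labelled node above: 29.

29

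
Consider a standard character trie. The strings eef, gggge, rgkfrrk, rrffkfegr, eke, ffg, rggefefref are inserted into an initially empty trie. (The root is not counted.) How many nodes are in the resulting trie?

36

Trace insertions, counting only characters that open a new branch:
  "eef" → 3 new (e, e, f)
  "gggge" → 5 new (g, g, g, g, e)
  "rgkfrrk" → 7 new (r, g, k, f, r, r, k)
  "rrffkfegr" → prefix "r" already present; 8 new (r, f, f, k, f, e, g, r)
  "eke" → prefix "e" already present; 2 new (k, e)
  "ffg" → 3 new (f, f, g)
  "rggefefref" → prefix "rg" already present; 8 new (g, e, f, e, f, r, e, f)
Total nodes = 3 + 5 + 7 + 8 + 2 + 3 + 8 = 36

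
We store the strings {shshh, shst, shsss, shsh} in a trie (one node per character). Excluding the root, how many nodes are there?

For each word, the new-node count is its length minus the longest prefix already in the trie:
  "shshh" → 5 new (s, h, s, h, h)
  "shst" → prefix "shs" already present; 1 new (t)
  "shsss" → prefix "shs" already present; 2 new (s, s)
  "shsh" → prefix "shsh" already present; 0 new (none)
Total nodes = 5 + 1 + 2 + 0 = 8

8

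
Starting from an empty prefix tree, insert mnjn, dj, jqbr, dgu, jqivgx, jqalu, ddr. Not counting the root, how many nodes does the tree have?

21

Insert word by word; a character creates a node only if that edge doesn't already exist:
  "mnjn" → 4 new (m, n, j, n)
  "dj" → 2 new (d, j)
  "jqbr" → 4 new (j, q, b, r)
  "dgu" → prefix "d" already present; 2 new (g, u)
  "jqivgx" → prefix "jq" already present; 4 new (i, v, g, x)
  "jqalu" → prefix "jq" already present; 3 new (a, l, u)
  "ddr" → prefix "d" already present; 2 new (d, r)
Total nodes = 4 + 2 + 4 + 2 + 4 + 3 + 2 = 21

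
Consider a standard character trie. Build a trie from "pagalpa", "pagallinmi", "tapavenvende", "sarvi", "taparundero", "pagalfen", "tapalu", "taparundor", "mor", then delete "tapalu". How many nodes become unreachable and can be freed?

2

Walk "tapalu" from the leaf back toward the root, removing each node that no remaining word uses.
The suffix "lu" (2 nodes) is used only by "tapalu"; the node for "tapa" still has the child "v", so pruning stops there.
Nodes removed: 2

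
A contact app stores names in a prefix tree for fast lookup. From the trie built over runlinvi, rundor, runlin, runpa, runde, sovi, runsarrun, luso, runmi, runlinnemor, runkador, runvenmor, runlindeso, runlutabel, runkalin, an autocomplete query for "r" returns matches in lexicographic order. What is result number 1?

Filter for "r…" and sort: "runde", "rundor", "runkador", "runkalin", "runlin", "runlindeso", "runlinnemor", "runlinvi", "runlutabel", "runmi", "runpa", "runsarrun", "runvenmor"
The 1st is runde.

runde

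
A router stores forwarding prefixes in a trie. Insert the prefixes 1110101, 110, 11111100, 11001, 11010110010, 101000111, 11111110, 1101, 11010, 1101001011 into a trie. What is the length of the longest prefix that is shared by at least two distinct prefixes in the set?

6

Look for the deepest trie node that still has at least two words in its subtree.
"11111100" and "11111110" agree on "111111" (6 characters) before diverging; nothing deeper is shared.
Longest shared-prefix length: 6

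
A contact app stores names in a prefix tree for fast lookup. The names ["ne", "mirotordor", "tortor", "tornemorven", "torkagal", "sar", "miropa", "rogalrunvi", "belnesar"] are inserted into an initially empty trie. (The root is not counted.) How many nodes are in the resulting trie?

For each word, the new-node count is its length minus the longest prefix already in the trie:
  "ne" → 2 new (n, e)
  "mirotordor" → 10 new (m, i, r, o, t, o, r, d, o, r)
  "tortor" → 6 new (t, o, r, t, o, r)
  "tornemorven" → prefix "tor" already present; 8 new (n, e, m, o, r, v, e, n)
  "torkagal" → prefix "tor" already present; 5 new (k, a, g, a, l)
  "sar" → 3 new (s, a, r)
  "miropa" → prefix "miro" already present; 2 new (p, a)
  "rogalrunvi" → 10 new (r, o, g, a, l, r, u, n, v, i)
  "belnesar" → 8 new (b, e, l, n, e, s, a, r)
Total nodes = 2 + 10 + 6 + 8 + 5 + 3 + 2 + 10 + 8 = 54

54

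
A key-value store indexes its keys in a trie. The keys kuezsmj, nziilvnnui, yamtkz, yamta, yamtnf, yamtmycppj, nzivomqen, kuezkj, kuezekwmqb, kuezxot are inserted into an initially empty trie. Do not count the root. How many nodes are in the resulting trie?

49

For each word, the new-node count is its length minus the longest prefix already in the trie:
  "kuezsmj" → 7 new (k, u, e, z, s, m, j)
  "nziilvnnui" → 10 new (n, z, i, i, l, v, n, n, u, i)
  "yamtkz" → 6 new (y, a, m, t, k, z)
  "yamta" → prefix "yamt" already present; 1 new (a)
  "yamtnf" → prefix "yamt" already present; 2 new (n, f)
  "yamtmycppj" → prefix "yamt" already present; 6 new (m, y, c, p, p, j)
  "nzivomqen" → prefix "nzi" already present; 6 new (v, o, m, q, e, n)
  "kuezkj" → prefix "kuez" already present; 2 new (k, j)
  "kuezekwmqb" → prefix "kuez" already present; 6 new (e, k, w, m, q, b)
  "kuezxot" → prefix "kuez" already present; 3 new (x, o, t)
Total nodes = 7 + 10 + 6 + 1 + 2 + 6 + 6 + 2 + 6 + 3 = 49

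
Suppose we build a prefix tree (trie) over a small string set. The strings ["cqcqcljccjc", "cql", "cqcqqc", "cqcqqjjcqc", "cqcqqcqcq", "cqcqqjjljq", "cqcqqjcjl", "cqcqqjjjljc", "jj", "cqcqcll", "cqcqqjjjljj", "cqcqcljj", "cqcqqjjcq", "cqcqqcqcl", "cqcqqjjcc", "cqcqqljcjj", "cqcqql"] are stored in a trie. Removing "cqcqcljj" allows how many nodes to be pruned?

After clearing the end-marker at "cqcqcljj", prune upward until reaching a node still needed by another word.
The suffix "j" (1 node) is used only by "cqcqcljj"; the node for "cqcqclj" still has the child "c", so pruning stops there.
Nodes removed: 1

1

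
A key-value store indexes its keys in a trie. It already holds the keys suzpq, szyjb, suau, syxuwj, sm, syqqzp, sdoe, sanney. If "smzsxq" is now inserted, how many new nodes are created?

Walking "smzsxq" from the root, the first 2 characters ("sm") follow existing edges; "z" is the first miss.
New nodes needed: |"smzsxq"| − 2 = 6 − 2 = 4.

4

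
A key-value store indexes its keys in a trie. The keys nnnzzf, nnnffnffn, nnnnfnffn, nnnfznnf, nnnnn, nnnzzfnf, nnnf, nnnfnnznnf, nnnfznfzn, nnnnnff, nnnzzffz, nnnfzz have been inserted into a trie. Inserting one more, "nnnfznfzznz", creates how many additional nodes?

3

Walking "nnnfznfzznz" from the root, the first 8 characters ("nnnfznfz") follow existing edges; "z" is the first miss.
So 11 − 8 = 3 new nodes.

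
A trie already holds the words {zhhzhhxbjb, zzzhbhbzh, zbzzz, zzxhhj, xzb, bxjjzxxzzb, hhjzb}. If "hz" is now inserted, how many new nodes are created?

1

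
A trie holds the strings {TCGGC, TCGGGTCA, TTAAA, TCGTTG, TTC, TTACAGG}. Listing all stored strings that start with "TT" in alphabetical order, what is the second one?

DFS of the "TT" subtree visits, in order: "TTAAA", "TTACAGG", "TTC"
Position 2: TTACAGG

TTACAGG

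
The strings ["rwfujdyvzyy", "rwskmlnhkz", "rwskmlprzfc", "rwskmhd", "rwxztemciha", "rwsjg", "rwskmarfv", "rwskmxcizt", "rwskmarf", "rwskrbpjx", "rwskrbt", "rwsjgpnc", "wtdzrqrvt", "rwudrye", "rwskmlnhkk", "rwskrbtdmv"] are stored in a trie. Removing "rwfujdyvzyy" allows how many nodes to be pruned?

9

Walk "rwfujdyvzyy" from the leaf back toward the root, removing each node that no remaining word uses.
The suffix "fujdyvzyy" (9 nodes) is used only by "rwfujdyvzyy"; the node for "rw" still has the child "s", so pruning stops there.
Nodes removed: 9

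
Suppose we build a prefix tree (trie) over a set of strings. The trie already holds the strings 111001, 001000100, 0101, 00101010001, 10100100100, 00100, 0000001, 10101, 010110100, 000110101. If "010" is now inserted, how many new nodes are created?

0

Every character of "010" already lies on an existing path (it is a prefix of some stored word).
No new nodes are needed: 0.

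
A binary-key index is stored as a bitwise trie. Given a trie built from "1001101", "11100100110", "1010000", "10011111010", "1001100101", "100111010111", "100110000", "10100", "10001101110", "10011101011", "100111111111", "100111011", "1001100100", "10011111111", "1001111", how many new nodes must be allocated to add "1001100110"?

2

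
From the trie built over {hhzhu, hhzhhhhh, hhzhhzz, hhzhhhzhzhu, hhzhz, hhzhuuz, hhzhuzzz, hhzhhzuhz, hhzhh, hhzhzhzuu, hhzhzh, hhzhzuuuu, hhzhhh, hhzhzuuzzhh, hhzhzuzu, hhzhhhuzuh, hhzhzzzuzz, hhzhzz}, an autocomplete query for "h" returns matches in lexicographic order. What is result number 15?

DFS of the "h" subtree visits, in order: "hhzhh", "hhzhhh", "hhzhhhhh", "hhzhhhuzuh", "hhzhhhzhzhu", "hhzhhzuhz", "hhzhhzz", "hhzhu", "hhzhuuz", "hhzhuzzz", "hhzhz", "hhzhzh", "hhzhzhzuu", "hhzhzuuuu", "hhzhzuuzzhh", "hhzhzuzu", "hhzhzz", "hhzhzzzuzz"
The 15th is hhzhzuuzzhh.

hhzhzuuzzhh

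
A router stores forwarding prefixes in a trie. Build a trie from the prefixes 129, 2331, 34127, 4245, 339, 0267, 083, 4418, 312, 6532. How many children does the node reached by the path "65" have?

1

The children of the "65" node are the distinct next characters among strings starting with "65".
Distinct next characters after "65": 3.
That node has 1 child edge.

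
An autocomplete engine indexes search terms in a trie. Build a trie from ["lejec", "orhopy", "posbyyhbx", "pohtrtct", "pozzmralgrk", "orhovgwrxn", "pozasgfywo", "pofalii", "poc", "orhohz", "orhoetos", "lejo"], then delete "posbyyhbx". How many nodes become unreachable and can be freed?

7

A node on "posbyyhbx"'s path can go only if nothing else ends at it or branches off below it.
The suffix "sbyyhbx" (7 nodes) is used only by "posbyyhbx"; the node for "po" still has the child "h", so pruning stops there.
Nodes removed: 7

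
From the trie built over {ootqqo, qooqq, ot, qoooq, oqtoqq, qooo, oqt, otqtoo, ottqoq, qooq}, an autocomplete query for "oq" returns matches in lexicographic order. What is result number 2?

Filter for "oq…" and sort: "oqt", "oqtoqq"
Position 2: oqtoqq

oqtoqq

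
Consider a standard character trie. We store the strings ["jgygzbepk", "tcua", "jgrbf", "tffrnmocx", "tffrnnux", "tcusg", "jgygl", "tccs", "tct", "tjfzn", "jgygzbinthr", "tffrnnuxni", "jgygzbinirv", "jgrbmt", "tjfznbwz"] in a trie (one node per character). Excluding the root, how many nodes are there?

For each word, the new-node count is its length minus the longest prefix already in the trie:
  "jgygzbepk" → 9 new (j, g, y, g, z, b, e, p, k)
  "tcua" → 4 new (t, c, u, a)
  "jgrbf" → prefix "jg" already present; 3 new (r, b, f)
  "tffrnmocx" → prefix "t" already present; 8 new (f, f, r, n, m, o, c, x)
  "tffrnnux" → prefix "tffrn" already present; 3 new (n, u, x)
  "tcusg" → prefix "tcu" already present; 2 new (s, g)
  "jgygl" → prefix "jgyg" already present; 1 new (l)
  "tccs" → prefix "tc" already present; 2 new (c, s)
  "tct" → prefix "tc" already present; 1 new (t)
  "tjfzn" → prefix "t" already present; 4 new (j, f, z, n)
  "jgygzbinthr" → prefix "jgygzb" already present; 5 new (i, n, t, h, r)
  "tffrnnuxni" → prefix "tffrnnux" already present; 2 new (n, i)
  "jgygzbinirv" → prefix "jgygzbin" already present; 3 new (i, r, v)
  "jgrbmt" → prefix "jgrb" already present; 2 new (m, t)
  "tjfznbwz" → prefix "tjfzn" already present; 3 new (b, w, z)
Total nodes = 9 + 4 + 3 + 8 + 3 + 2 + 1 + 2 + 1 + 4 + 5 + 2 + 3 + 2 + 3 = 52

52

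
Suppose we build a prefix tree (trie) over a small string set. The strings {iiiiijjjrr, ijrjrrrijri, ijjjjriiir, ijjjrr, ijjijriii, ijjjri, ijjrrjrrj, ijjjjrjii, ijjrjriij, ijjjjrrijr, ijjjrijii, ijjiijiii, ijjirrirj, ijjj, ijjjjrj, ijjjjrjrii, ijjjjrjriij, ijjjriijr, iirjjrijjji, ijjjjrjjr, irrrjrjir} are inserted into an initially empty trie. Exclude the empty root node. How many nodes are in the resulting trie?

Insert word by word; a character creates a node only if that edge doesn't already exist:
  "iiiiijjjrr" → 10 new (i, i, i, i, i, j, j, j, r, r)
  "ijrjrrrijri" → prefix "i" already present; 10 new (j, r, j, r, r, r, i, j, r, i)
  "ijjjjriiir" → prefix "ij" already present; 8 new (j, j, j, r, i, i, i, r)
  "ijjjrr" → prefix "ijjj" already present; 2 new (r, r)
  "ijjijriii" → prefix "ijj" already present; 6 new (i, j, r, i, i, i)
  "ijjjri" → prefix "ijjjr" already present; 1 new (i)
  "ijjrrjrrj" → prefix "ijj" already present; 6 new (r, r, j, r, r, j)
  "ijjjjrjii" → prefix "ijjjjr" already present; 3 new (j, i, i)
  "ijjrjriij" → prefix "ijjr" already present; 5 new (j, r, i, i, j)
  "ijjjjrrijr" → prefix "ijjjjr" already present; 4 new (r, i, j, r)
  "ijjjrijii" → prefix "ijjjri" already present; 3 new (j, i, i)
  "ijjiijiii" → prefix "ijji" already present; 5 new (i, j, i, i, i)
  "ijjirrirj" → prefix "ijji" already present; 5 new (r, r, i, r, j)
  "ijjj" → prefix "ijjj" already present; 0 new (none)
  "ijjjjrj" → prefix "ijjjjrj" already present; 0 new (none)
  "ijjjjrjrii" → prefix "ijjjjrj" already present; 3 new (r, i, i)
  "ijjjjrjriij" → prefix "ijjjjrjrii" already present; 1 new (j)
  "ijjjriijr" → prefix "ijjjri" already present; 3 new (i, j, r)
  "iirjjrijjji" → prefix "ii" already present; 9 new (r, j, j, r, i, j, j, j, i)
  "ijjjjrjjr" → prefix "ijjjjrj" already present; 2 new (j, r)
  "irrrjrjir" → prefix "i" already present; 8 new (r, r, r, j, r, j, i, r)
Total nodes = 10 + 10 + 8 + 2 + 6 + 1 + 6 + 3 + 5 + 4 + 3 + 5 + 5 + 0 + 0 + 3 + 1 + 3 + 9 + 2 + 8 = 94

94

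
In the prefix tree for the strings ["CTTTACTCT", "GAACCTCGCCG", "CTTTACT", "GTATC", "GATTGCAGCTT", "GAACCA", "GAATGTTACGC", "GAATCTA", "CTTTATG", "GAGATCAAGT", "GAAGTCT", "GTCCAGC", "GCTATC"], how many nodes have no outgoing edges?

12

Leaves are exactly the stored words that no other stored word extends.
Those words: "CTTTACTCT", "CTTTATG", "GAACCA", "GAACCTCGCCG", "GAAGTCT", "GAATCTA", "GAATGTTACGC", "GAGATCAAGT", "GATTGCAGCTT", "GCTATC", "GTATC", "GTCCAGC"
Leaf count: 12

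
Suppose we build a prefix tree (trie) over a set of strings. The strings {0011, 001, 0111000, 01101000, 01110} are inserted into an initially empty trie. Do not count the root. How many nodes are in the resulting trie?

Trie structure (* marks end of a word):
(root)
└─ 0
   ├─ 0
   │  └─ 1 *
   │     └─ 1 *
   └─ 1
      └─ 1
         ├─ 0
         │  └─ 1
         │     └─ 0
         │        └─ 0
         │           └─ 0 *
         └─ 1
            └─ 0 *
               └─ 0
                  └─ 0 *
Counting every labelled node above: 15.

15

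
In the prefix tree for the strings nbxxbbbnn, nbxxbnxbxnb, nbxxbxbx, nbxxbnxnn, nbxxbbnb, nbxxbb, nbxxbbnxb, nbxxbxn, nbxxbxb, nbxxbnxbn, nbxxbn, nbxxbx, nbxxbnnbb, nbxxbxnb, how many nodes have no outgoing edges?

A leaf is a node with no children — equivalently, the end of a word that is not a proper prefix of any other stored word.
Those words: "nbxxbbbnn", "nbxxbbnb", "nbxxbbnxb", "nbxxbnnbb", "nbxxbnxbn", "nbxxbnxbxnb", "nbxxbnxnn", "nbxxbxbx", "nbxxbxnb"
Leaf count: 9

9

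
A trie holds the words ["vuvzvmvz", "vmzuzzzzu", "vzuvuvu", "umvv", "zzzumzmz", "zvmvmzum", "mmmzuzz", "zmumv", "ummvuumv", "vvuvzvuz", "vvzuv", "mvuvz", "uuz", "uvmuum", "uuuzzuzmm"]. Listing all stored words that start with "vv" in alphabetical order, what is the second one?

Filter for "vv…" and sort: "vvuvzvuz", "vvzuv"
Position 2: vvzuv

vvzuv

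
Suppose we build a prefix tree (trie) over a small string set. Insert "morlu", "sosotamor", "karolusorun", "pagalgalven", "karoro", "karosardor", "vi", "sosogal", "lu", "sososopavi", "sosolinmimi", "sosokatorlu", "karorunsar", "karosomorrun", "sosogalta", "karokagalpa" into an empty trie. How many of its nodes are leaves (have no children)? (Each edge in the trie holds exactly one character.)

A leaf is a node with no children — equivalently, the end of a word that is not a proper prefix of any other stored word.
Those words: "karokagalpa", "karolusorun", "karoro", "karorunsar", "karosardor", "karosomorrun", "lu", "morlu", "pagalgalven", "sosogalta", "sosokatorlu", "sosolinmimi", "sososopavi", "sosotamor", "vi"
Leaf count: 15

15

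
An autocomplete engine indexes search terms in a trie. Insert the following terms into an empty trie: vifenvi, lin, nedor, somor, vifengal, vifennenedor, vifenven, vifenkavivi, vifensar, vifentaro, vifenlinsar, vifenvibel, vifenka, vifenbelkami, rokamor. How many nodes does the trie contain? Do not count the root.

68

Trace insertions, counting only characters that open a new branch:
  "vifenvi" → 7 new (v, i, f, e, n, v, i)
  "lin" → 3 new (l, i, n)
  "nedor" → 5 new (n, e, d, o, r)
  "somor" → 5 new (s, o, m, o, r)
  "vifengal" → prefix "vifen" already present; 3 new (g, a, l)
  "vifennenedor" → prefix "vifen" already present; 7 new (n, e, n, e, d, o, r)
  "vifenven" → prefix "vifenv" already present; 2 new (e, n)
  "vifenkavivi" → prefix "vifen" already present; 6 new (k, a, v, i, v, i)
  "vifensar" → prefix "vifen" already present; 3 new (s, a, r)
  "vifentaro" → prefix "vifen" already present; 4 new (t, a, r, o)
  "vifenlinsar" → prefix "vifen" already present; 6 new (l, i, n, s, a, r)
  "vifenvibel" → prefix "vifenvi" already present; 3 new (b, e, l)
  "vifenka" → prefix "vifenka" already present; 0 new (none)
  "vifenbelkami" → prefix "vifen" already present; 7 new (b, e, l, k, a, m, i)
  "rokamor" → 7 new (r, o, k, a, m, o, r)
Total nodes = 7 + 3 + 5 + 5 + 3 + 7 + 2 + 6 + 3 + 4 + 6 + 3 + 0 + 7 + 7 = 68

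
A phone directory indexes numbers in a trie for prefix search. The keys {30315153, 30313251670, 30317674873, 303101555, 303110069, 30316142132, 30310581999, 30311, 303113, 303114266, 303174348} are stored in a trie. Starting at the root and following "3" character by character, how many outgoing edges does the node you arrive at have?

1

The children of the "3" node are the distinct next characters among strings starting with "3".
Distinct next characters after "3": 0.
That node has 1 child edge.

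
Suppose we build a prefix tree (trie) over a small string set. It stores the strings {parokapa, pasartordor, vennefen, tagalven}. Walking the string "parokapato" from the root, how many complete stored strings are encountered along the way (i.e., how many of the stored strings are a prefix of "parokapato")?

1

Check each prefix of "parokapato" against the stored set — each match is an end-marker on the path.
Prefixes of the query that are stored words: "parokapa"
Count: 1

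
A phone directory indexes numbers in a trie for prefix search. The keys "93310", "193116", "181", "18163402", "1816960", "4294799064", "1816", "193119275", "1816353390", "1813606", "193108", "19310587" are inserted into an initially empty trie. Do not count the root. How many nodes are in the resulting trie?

49

Insert word by word; a character creates a node only if that edge doesn't already exist:
  "93310" → 5 new (9, 3, 3, 1, 0)
  "193116" → 6 new (1, 9, 3, 1, 1, 6)
  "181" → prefix "1" already present; 2 new (8, 1)
  "18163402" → prefix "181" already present; 5 new (6, 3, 4, 0, 2)
  "1816960" → prefix "1816" already present; 3 new (9, 6, 0)
  "4294799064" → 10 new (4, 2, 9, 4, 7, 9, 9, 0, 6, 4)
  "1816" → prefix "1816" already present; 0 new (none)
  "193119275" → prefix "19311" already present; 4 new (9, 2, 7, 5)
  "1816353390" → prefix "18163" already present; 5 new (5, 3, 3, 9, 0)
  "1813606" → prefix "181" already present; 4 new (3, 6, 0, 6)
  "193108" → prefix "1931" already present; 2 new (0, 8)
  "19310587" → prefix "19310" already present; 3 new (5, 8, 7)
Total nodes = 5 + 6 + 2 + 5 + 3 + 10 + 0 + 4 + 5 + 4 + 2 + 3 = 49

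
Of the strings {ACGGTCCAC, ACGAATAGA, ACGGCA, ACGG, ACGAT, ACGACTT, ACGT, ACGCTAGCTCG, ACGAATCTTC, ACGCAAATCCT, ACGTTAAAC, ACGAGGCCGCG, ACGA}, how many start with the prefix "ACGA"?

6

Traverse to the node for "ACGA", then collect every word in that subtree.
Matches: "ACGA", "ACGAATAGA", "ACGAATCTTC", "ACGACTT", "ACGAGGCCGCG", "ACGAT"
Count: 6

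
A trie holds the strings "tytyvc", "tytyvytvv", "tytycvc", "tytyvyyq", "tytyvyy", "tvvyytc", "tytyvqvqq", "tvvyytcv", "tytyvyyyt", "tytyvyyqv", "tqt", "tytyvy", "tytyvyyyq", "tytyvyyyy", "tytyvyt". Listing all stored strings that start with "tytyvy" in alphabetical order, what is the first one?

Words with prefix "tytyvy", in lexicographic order: "tytyvy", "tytyvyt", "tytyvytvv", "tytyvyy", "tytyvyyq", "tytyvyyqv", "tytyvyyyq", "tytyvyyyt", "tytyvyyyy"
Position 1: tytyvy

tytyvy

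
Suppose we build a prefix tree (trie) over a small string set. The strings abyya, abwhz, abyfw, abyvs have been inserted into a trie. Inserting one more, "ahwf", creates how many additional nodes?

Walking "ahwf" from the root, the first 1 characters ("a") follow existing edges; "h" is the first miss.
So 4 − 1 = 3 new nodes.

3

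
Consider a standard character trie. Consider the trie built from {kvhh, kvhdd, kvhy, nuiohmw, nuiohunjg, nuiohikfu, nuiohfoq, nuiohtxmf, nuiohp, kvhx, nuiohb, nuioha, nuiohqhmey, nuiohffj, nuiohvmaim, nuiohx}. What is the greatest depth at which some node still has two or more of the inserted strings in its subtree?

6

Look for the deepest trie node that still has at least two words in its subtree.
e.g. "nuiohffj" and "nuiohfoq" share the prefix "nuiohf" of length 6; no pair shares a longer one.
Longest shared-prefix length: 6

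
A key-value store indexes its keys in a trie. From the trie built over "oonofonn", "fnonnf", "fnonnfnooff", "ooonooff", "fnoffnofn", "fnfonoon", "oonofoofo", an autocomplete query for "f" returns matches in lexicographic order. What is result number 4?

Filter for "f…" and sort: "fnfonoon", "fnoffnofn", "fnonnf", "fnonnfnooff"
The 4th is fnonnfnooff.

fnonnfnooff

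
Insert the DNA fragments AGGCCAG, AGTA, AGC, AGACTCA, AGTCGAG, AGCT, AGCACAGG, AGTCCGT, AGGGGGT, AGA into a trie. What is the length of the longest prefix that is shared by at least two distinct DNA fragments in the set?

Equivalently: take the maximum, over all pairs, of their longest common prefix length.
"AGTCCGT" and "AGTCGAG" agree on "AGTC" (4 characters) before diverging; nothing deeper is shared.
Longest shared-prefix length: 4

4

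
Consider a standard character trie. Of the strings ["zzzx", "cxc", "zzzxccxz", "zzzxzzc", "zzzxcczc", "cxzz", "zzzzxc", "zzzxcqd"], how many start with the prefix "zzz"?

6

Traverse to the node for "zzz", then collect every word in that subtree.
Words under "zzz": zzzx, zzzxccxz, zzzxcczc, zzzxcqd, zzzxzzc, zzzzxc
Count: 6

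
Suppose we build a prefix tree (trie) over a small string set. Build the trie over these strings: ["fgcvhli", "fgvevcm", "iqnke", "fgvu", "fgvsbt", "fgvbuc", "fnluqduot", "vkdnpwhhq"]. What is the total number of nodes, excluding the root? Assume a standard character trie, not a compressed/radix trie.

41

Insert word by word; a character creates a node only if that edge doesn't already exist:
  "fgcvhli" → 7 new (f, g, c, v, h, l, i)
  "fgvevcm" → prefix "fg" already present; 5 new (v, e, v, c, m)
  "iqnke" → 5 new (i, q, n, k, e)
  "fgvu" → prefix "fgv" already present; 1 new (u)
  "fgvsbt" → prefix "fgv" already present; 3 new (s, b, t)
  "fgvbuc" → prefix "fgv" already present; 3 new (b, u, c)
  "fnluqduot" → prefix "f" already present; 8 new (n, l, u, q, d, u, o, t)
  "vkdnpwhhq" → 9 new (v, k, d, n, p, w, h, h, q)
Total nodes = 7 + 5 + 5 + 1 + 3 + 3 + 8 + 9 = 41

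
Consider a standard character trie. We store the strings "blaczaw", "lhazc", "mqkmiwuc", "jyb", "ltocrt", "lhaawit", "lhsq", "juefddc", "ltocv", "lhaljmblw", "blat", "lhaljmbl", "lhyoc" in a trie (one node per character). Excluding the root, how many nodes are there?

For each word, the new-node count is its length minus the longest prefix already in the trie:
  "blaczaw" → 7 new (b, l, a, c, z, a, w)
  "lhazc" → 5 new (l, h, a, z, c)
  "mqkmiwuc" → 8 new (m, q, k, m, i, w, u, c)
  "jyb" → 3 new (j, y, b)
  "ltocrt" → prefix "l" already present; 5 new (t, o, c, r, t)
  "lhaawit" → prefix "lha" already present; 4 new (a, w, i, t)
  "lhsq" → prefix "lh" already present; 2 new (s, q)
  "juefddc" → prefix "j" already present; 6 new (u, e, f, d, d, c)
  "ltocv" → prefix "ltoc" already present; 1 new (v)
  "lhaljmblw" → prefix "lha" already present; 6 new (l, j, m, b, l, w)
  "blat" → prefix "bla" already present; 1 new (t)
  "lhaljmbl" → prefix "lhaljmbl" already present; 0 new (none)
  "lhyoc" → prefix "lh" already present; 3 new (y, o, c)
Total nodes = 7 + 5 + 8 + 3 + 5 + 4 + 2 + 6 + 1 + 6 + 1 + 0 + 3 = 51

51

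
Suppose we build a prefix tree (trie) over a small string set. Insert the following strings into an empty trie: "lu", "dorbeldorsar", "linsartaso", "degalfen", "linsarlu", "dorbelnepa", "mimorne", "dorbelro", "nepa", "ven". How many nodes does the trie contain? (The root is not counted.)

Trace insertions, counting only characters that open a new branch:
  "lu" → 2 new (l, u)
  "dorbeldorsar" → 12 new (d, o, r, b, e, l, d, o, r, s, a, r)
  "linsartaso" → prefix "l" already present; 9 new (i, n, s, a, r, t, a, s, o)
  "degalfen" → prefix "d" already present; 7 new (e, g, a, l, f, e, n)
  "linsarlu" → prefix "linsar" already present; 2 new (l, u)
  "dorbelnepa" → prefix "dorbel" already present; 4 new (n, e, p, a)
  "mimorne" → 7 new (m, i, m, o, r, n, e)
  "dorbelro" → prefix "dorbel" already present; 2 new (r, o)
  "nepa" → 4 new (n, e, p, a)
  "ven" → 3 new (v, e, n)
Total nodes = 2 + 12 + 9 + 7 + 2 + 4 + 7 + 2 + 4 + 3 = 52

52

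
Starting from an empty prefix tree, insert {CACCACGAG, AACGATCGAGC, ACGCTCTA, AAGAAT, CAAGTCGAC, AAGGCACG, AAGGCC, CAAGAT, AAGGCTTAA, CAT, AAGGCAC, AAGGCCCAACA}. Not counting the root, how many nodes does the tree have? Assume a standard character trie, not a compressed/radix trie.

56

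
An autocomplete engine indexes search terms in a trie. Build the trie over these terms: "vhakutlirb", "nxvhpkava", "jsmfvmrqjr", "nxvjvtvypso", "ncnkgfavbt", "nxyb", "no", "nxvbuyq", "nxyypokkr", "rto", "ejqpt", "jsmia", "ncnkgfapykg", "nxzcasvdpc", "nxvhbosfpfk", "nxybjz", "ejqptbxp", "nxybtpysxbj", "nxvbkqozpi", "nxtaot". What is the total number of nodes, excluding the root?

Insert word by word; a character creates a node only if that edge doesn't already exist:
  "vhakutlirb" → 10 new (v, h, a, k, u, t, l, i, r, b)
  "nxvhpkava" → 9 new (n, x, v, h, p, k, a, v, a)
  "jsmfvmrqjr" → 10 new (j, s, m, f, v, m, r, q, j, r)
  "nxvjvtvypso" → prefix "nxv" already present; 8 new (j, v, t, v, y, p, s, o)
  "ncnkgfavbt" → prefix "n" already present; 9 new (c, n, k, g, f, a, v, b, t)
  "nxyb" → prefix "nx" already present; 2 new (y, b)
  "no" → prefix "n" already present; 1 new (o)
  "nxvbuyq" → prefix "nxv" already present; 4 new (b, u, y, q)
  "nxyypokkr" → prefix "nxy" already present; 6 new (y, p, o, k, k, r)
  "rto" → 3 new (r, t, o)
  "ejqpt" → 5 new (e, j, q, p, t)
  "jsmia" → prefix "jsm" already present; 2 new (i, a)
  "ncnkgfapykg" → prefix "ncnkgfa" already present; 4 new (p, y, k, g)
  "nxzcasvdpc" → prefix "nx" already present; 8 new (z, c, a, s, v, d, p, c)
  "nxvhbosfpfk" → prefix "nxvh" already present; 7 new (b, o, s, f, p, f, k)
  "nxybjz" → prefix "nxyb" already present; 2 new (j, z)
  "ejqptbxp" → prefix "ejqpt" already present; 3 new (b, x, p)
  "nxybtpysxbj" → prefix "nxyb" already present; 7 new (t, p, y, s, x, b, j)
  "nxvbkqozpi" → prefix "nxvb" already present; 6 new (k, q, o, z, p, i)
  "nxtaot" → prefix "nx" already present; 4 new (t, a, o, t)
Total nodes = 10 + 9 + 10 + 8 + 9 + 2 + 1 + 4 + 6 + 3 + 5 + 2 + 4 + 8 + 7 + 2 + 3 + 7 + 6 + 4 = 110

110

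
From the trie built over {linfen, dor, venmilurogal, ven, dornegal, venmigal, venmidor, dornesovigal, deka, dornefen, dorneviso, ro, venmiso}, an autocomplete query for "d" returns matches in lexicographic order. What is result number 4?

DFS of the "d" subtree visits, in order: "deka", "dor", "dornefen", "dornegal", "dornesovigal", "dorneviso"
The 4th is dornegal.

dornegal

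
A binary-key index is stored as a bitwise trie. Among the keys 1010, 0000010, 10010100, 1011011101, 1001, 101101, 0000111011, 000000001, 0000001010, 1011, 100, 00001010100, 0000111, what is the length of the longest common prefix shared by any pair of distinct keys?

Look for the deepest trie node that still has at least two words in its subtree.
"0000111" and "0000111011" agree on "0000111" (7 characters) before diverging; nothing deeper is shared.
Longest shared-prefix length: 7

7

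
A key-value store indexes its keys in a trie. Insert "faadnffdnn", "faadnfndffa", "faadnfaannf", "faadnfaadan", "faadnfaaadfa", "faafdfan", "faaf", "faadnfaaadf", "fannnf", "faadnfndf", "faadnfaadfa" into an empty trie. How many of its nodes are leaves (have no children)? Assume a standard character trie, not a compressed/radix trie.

8

Leaves are exactly the stored words that no other stored word extends.
Those words: "faadnfaaadfa", "faadnfaadan", "faadnfaadfa", "faadnfaannf", "faadnffdnn", "faadnfndffa", "faafdfan", "fannnf"
Leaf count: 8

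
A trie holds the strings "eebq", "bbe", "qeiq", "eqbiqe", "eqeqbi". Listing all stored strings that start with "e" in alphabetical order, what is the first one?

Filter for "e…" and sort: "eebq", "eqbiqe", "eqeqbi"
The 1st is eebq.

eebq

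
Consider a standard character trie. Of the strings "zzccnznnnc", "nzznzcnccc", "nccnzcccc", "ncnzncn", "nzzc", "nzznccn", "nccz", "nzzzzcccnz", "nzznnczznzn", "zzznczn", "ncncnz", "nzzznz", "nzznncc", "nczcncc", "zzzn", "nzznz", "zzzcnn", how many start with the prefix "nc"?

Traverse to the node for "nc", then collect every word in that subtree.
Words under "nc": nccnzcccc, nccz, ncncnz, ncnzncn, nczcncc
Count: 5

5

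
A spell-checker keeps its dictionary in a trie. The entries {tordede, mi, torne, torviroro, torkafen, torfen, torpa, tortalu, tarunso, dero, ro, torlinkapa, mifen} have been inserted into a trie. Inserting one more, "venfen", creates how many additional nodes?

"venfen" shares no prefix with any stored word, so all 6 characters open new nodes.
6 − 0 = 6 new nodes.

6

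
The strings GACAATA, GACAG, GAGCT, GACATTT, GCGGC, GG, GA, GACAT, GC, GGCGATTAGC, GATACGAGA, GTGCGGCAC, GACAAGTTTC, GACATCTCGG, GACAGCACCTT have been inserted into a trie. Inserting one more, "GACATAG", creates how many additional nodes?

2

Walking "GACATAG" from the root, the first 5 characters ("GACAT") follow existing edges; "A" is the first miss.
Each of the 2 remaining characters creates one node.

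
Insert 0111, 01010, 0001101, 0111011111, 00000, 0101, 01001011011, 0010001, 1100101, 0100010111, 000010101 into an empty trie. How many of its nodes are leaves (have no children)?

9

A leaf is a node with no children — equivalently, the end of a word that is not a proper prefix of any other stored word.
Those words: "00000", "000010101", "0001101", "0010001", "0100010111", "01001011011", "01010", "0111011111", "1100101"
Leaf count: 9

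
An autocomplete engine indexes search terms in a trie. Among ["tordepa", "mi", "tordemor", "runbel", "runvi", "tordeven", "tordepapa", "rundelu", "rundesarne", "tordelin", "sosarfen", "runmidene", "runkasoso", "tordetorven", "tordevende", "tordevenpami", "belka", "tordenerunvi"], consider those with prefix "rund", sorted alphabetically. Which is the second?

Filter for "rund…" and sort: "rundelu", "rundesarne"
Position 2: rundesarne

rundesarne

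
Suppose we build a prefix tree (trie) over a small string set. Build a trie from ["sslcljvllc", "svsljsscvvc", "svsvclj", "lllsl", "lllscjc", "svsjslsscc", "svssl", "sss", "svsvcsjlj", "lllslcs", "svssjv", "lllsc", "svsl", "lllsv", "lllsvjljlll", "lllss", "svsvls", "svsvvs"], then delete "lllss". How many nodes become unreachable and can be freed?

1

After clearing the end-marker at "lllss", prune upward until reaching a node still needed by another word.
The suffix "s" (1 node) is used only by "lllss"; the node for "llls" still has the child "l", so pruning stops there.
Nodes removed: 1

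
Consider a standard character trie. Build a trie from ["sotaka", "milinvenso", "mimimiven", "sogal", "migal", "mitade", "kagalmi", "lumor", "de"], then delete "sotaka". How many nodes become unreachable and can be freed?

4

Walk "sotaka" from the leaf back toward the root, removing each node that no remaining word uses.
The suffix "taka" (4 nodes) is used only by "sotaka"; the node for "so" still has the child "g", so pruning stops there.
Nodes removed: 4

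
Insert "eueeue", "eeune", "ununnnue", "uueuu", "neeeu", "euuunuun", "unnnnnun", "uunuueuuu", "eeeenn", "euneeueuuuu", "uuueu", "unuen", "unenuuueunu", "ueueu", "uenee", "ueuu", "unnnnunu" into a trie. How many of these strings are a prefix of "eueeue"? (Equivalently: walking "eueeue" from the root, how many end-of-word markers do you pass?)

1

Walk "eueeue" from the root; an end-of-word marker is hit whenever a stored word is a prefix of "eueeue".
Prefixes of the query that are stored words: "eueeue"
Count: 1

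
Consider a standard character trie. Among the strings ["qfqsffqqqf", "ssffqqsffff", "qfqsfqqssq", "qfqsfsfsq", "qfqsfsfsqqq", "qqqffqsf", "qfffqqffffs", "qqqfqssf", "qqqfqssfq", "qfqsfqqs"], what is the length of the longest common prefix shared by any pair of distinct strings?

9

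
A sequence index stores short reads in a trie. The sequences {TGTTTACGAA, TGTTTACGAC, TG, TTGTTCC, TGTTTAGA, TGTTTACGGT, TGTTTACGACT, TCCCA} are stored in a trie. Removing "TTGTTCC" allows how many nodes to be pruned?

6

A node on "TTGTTCC"'s path can go only if nothing else ends at it or branches off below it.
The suffix "TGTTCC" (6 nodes) is used only by "TTGTTCC"; the node for "T" still has the child "G", so pruning stops there.
Nodes removed: 6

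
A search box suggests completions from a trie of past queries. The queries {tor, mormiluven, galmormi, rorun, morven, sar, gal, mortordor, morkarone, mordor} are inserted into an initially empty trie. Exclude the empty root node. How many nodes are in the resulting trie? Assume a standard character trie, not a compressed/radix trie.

47

Count nodes per top-level branch (shared prefixes stored once):
  'g'-branch (gal, galmormi): 8 nodes
  'm'-branch (mordor, morkarone, mormiluven, mortordor, morven): 28 nodes
  'r'-branch (rorun): 5 nodes
  's'-branch (sar): 3 nodes
  't'-branch (tor): 3 nodes
Sum: 47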